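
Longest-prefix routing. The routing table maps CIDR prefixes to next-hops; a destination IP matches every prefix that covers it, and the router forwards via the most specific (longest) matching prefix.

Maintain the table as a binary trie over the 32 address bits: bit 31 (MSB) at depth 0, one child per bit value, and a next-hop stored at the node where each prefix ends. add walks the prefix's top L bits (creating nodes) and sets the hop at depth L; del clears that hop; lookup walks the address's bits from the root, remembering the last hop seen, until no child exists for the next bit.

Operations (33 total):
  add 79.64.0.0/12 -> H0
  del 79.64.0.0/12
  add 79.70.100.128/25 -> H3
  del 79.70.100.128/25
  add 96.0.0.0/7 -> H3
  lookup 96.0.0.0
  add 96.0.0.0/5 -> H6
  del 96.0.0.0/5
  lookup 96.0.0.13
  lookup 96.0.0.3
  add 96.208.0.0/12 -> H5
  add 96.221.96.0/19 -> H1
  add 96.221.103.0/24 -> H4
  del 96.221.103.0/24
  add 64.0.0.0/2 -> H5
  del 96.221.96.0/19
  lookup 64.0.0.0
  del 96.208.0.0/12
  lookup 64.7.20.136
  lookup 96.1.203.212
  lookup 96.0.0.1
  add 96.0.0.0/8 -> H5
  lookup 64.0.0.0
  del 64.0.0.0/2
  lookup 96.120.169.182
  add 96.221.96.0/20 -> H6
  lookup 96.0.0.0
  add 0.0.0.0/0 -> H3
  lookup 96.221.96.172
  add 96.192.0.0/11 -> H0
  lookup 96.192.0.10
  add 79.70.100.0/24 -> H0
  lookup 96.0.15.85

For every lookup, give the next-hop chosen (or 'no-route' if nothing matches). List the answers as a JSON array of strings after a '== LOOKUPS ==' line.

Process each operation:
  + 79.64.0.0/12 (H0) depth=12
  - 79.64.0.0/12 clear@12
  + 79.70.100.128/25 (H3) depth=25
  - 79.70.100.128/25 clear@25
  + 96.0.0.0/7 (H3) depth=7
  Q 96.0.0.0: descend 0110000 ; hops seen [H3] ; pick H3
  + 96.0.0.0/5 (H6) depth=5
  - 96.0.0.0/5 clear@5
  Q 96.0.0.13: descend 0110000 ; hops seen [H3] ; pick H3
  Q 96.0.0.3: descend 0110000 ; hops seen [H3] ; pick H3
  + 96.208.0.0/12 (H5) depth=12
  + 96.221.96.0/19 (H1) depth=19
  + 96.221.103.0/24 (H4) depth=24
  - 96.221.103.0/24 clear@24
  + 64.0.0.0/2 (H5) depth=2
  - 96.221.96.0/19 clear@19
  Q 64.0.0.0: descend 0100 ; hops seen [H5] ; pick H5
  - 96.208.0.0/12 clear@12
  Q 64.7.20.136: descend 0100 ; hops seen [H5] ; pick H5
  Q 96.1.203.212: descend 01100000 ; hops seen [H5,H3] ; pick H3
  Q 96.0.0.1: descend 01100000 ; hops seen [H5,H3] ; pick H3
  + 96.0.0.0/8 (H5) depth=8
  Q 64.0.0.0: descend 0100 ; hops seen [H5] ; pick H5
  - 64.0.0.0/2 clear@2
  Q 96.120.169.182: descend 01100000 ; hops seen [H3,H5] ; pick H5
  + 96.221.96.0/20 (H6) depth=20
  Q 96.0.0.0: descend 01100000 ; hops seen [H3,H5] ; pick H5
  + 0.0.0.0/0 (H3) depth=0
  Q 96.221.96.172: descend 011000001101110101100 ; hops seen [H3,H3,H5,H6] ; pick H6
  + 96.192.0.0/11 (H0) depth=11
  Q 96.192.0.10: descend 01100000110 ; hops seen [H3,H3,H5,H0] ; pick H0
  + 79.70.100.0/24 (H0) depth=24
  Q 96.0.15.85: descend 01100000 ; hops seen [H3,H3,H5] ; pick H5

== LOOKUPS ==
["H3","H3","H3","H5","H5","H3","H3","H5","H5","H5","H6","H0","H5"]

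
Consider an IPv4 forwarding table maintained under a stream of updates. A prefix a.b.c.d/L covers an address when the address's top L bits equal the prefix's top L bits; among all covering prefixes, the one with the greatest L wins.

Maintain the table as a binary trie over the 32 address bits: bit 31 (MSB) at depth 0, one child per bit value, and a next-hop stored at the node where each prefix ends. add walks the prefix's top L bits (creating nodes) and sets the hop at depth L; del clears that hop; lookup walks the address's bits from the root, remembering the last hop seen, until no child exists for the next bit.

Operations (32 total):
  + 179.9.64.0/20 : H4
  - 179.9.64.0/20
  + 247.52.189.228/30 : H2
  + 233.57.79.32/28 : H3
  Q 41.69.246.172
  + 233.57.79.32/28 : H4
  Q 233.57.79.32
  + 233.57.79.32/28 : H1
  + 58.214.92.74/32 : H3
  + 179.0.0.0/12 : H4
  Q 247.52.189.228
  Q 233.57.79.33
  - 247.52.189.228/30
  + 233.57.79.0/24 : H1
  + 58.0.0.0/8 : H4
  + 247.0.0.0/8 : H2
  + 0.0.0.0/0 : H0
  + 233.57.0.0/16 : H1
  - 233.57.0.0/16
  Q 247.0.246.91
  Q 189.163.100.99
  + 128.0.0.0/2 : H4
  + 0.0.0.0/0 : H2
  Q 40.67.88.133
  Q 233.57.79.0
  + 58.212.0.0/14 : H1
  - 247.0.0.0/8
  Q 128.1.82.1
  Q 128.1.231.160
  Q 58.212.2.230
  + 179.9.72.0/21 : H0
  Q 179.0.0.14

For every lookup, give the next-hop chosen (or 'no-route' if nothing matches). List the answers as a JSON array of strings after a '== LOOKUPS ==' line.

Apply in order:
  + 179.9.64.0/20 (H4) depth=20
  del 179.9.64.0/20 (clear depth 20)
  + 247.52.189.228/30 (H2) depth=30
  + 233.57.79.32/28 (H3) depth=28
  lookup 41.69.246.172: bits ε walk d0:- -> no-route
  + 233.57.79.32/28 (H4) depth=28
  lookup 233.57.79.32: bits 1110100100111001010011110010 walk d0:-→d1:-→d2:-→d3:-→d4:-→d5:-→d6:-→d7:-→d8:-→d9:-→d10:-→d11:-→d12:-→d13:-→d14:-→d15:-→d16:-→d17:-→d18:-→d19:-→d20:-→d21:-→d22:-→d23:-→d24:-→d25:-→d26:-→d27:-→d28:H4 -> H4
  + 233.57.79.32/28 (H1) depth=28
  + 58.214.92.74/32 (H3) depth=32
  + 179.0.0.0/12 (H4) depth=12
  lookup 247.52.189.228: bits 111101110011010010111101111001 walk d0:-→d1:-→d2:-→d3:-→d4:-→d5:-→d6:-→d7:-→d8:-→d9:-→d10:-→d11:-→d12:-→d13:-→d14:-→d15:-→d16:-→d17:-→d18:-→d19:-→d20:-→d21:-→d22:-→d23:-→d24:-→d25:-→d26:-→d27:-→d28:-→d29:-→d30:H2 -> H2
  lookup 233.57.79.33: bits 1110100100111001010011110010 walk d0:-→d1:-→d2:-→d3:-→d4:-→d5:-→d6:-→d7:-→d8:-→d9:-→d10:-→d11:-→d12:-→d13:-→d14:-→d15:-→d16:-→d17:-→d18:-→d19:-→d20:-→d21:-→d22:-→d23:-→d24:-→d25:-→d26:-→d27:-→d28:H1 -> H1
  del 247.52.189.228/30 (clear depth 30)
  + 233.57.79.0/24 (H1) depth=24
  + 58.0.0.0/8 (H4) depth=8
  + 247.0.0.0/8 (H2) depth=8
  + 0.0.0.0/0 (H0) depth=0
  + 233.57.0.0/16 (H1) depth=16
  del 233.57.0.0/16 (clear depth 16)
  lookup 247.0.246.91: bits 1111011100 walk d0:H0→d1:-→d2:-→d3:-→d4:-→d5:-→d6:-→d7:-→d8:H2→d9:-→d10:- -> H2
  lookup 189.163.100.99: bits 1011 walk d0:H0→d1:-→d2:-→d3:-→d4:- -> H0
  + 128.0.0.0/2 (H4) depth=2
  + 0.0.0.0/0 (H2) depth=0
  lookup 40.67.88.133: bits 001 walk d0:H2→d1:-→d2:-→d3:- -> H2
  lookup 233.57.79.0: bits 11101001001110010100111100 walk d0:H2→d1:-→d2:-→d3:-→d4:-→d5:-→d6:-→d7:-→d8:-→d9:-→d10:-→d11:-→d12:-→d13:-→d14:-→d15:-→d16:-→d17:-→d18:-→d19:-→d20:-→d21:-→d22:-→d23:-→d24:H1→d25:-→d26:- -> H1
  + 58.212.0.0/14 (H1) depth=14
  del 247.0.0.0/8 (clear depth 8)
  lookup 128.1.82.1: bits 10 walk d0:H2→d1:-→d2:H4 -> H4
  lookup 128.1.231.160: bits 10 walk d0:H2→d1:-→d2:H4 -> H4
  lookup 58.212.2.230: bits 00111010110101 walk d0:H2→d1:-→d2:-→d3:-→d4:-→d5:-→d6:-→d7:-→d8:H4→d9:-→d10:-→d11:-→d12:-→d13:-→d14:H1 -> H1
  + 179.9.72.0/21 (H0) depth=21
  lookup 179.0.0.14: bits 101100110000 walk d0:H2→d1:-→d2:H4→d3:-→d4:-→d5:-→d6:-→d7:-→d8:-→d9:-→d10:-→d11:-→d12:H4 -> H4

== LOOKUPS ==
["no-route","H4","H2","H1","H2","H0","H2","H1","H4","H4","H1","H4"]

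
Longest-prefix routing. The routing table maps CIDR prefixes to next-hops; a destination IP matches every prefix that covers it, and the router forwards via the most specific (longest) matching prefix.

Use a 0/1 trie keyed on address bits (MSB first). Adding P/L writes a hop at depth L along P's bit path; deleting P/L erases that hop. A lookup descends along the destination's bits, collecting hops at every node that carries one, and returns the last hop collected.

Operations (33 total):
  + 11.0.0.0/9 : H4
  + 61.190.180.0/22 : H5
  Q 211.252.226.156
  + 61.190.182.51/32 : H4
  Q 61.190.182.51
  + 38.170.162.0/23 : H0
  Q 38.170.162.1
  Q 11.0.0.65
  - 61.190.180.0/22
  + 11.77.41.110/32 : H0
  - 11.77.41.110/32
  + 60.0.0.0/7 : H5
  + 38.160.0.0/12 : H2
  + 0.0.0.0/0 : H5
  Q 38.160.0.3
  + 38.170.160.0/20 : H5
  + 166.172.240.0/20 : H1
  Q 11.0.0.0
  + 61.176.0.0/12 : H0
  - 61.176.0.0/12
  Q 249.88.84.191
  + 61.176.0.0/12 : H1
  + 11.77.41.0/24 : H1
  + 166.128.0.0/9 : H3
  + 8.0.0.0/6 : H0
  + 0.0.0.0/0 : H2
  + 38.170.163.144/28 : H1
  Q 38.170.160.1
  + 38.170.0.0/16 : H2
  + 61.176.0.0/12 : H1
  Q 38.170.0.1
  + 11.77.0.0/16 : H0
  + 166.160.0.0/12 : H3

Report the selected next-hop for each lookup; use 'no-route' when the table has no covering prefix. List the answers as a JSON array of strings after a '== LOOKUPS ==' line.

Process each operation:
  add 11.0.0.0/9 -> H4 at depth 9
  add 61.190.180.0/22 -> H5 at depth 22
  Q 211.252.226.156: descend ε ; hops seen [∅] ; pick no-route
  add 61.190.182.51/32 -> H4 at depth 32
  Q 61.190.182.51: descend 00111101101111101011011000110011 ; hops seen [H5,H4] ; pick H4
  add 38.170.162.0/23 -> H0 at depth 23
  Q 38.170.162.1: descend 00100110101010101010001 ; hops seen [H0] ; pick H0
  Q 11.0.0.65: descend 000010110 ; hops seen [H4] ; pick H4
  del 61.190.180.0/22 (clear depth 22)
  add 11.77.41.110/32 -> H0 at depth 32
  del 11.77.41.110/32 (clear depth 32)
  add 60.0.0.0/7 -> H5 at depth 7
  add 38.160.0.0/12 -> H2 at depth 12
  add 0.0.0.0/0 -> H5 at depth 0
  Q 38.160.0.3: descend 001001101010 ; hops seen [H5,H2] ; pick H2
  add 38.170.160.0/20 -> H5 at depth 20
  add 166.172.240.0/20 -> H1 at depth 20
  Q 11.0.0.0: descend 000010110 ; hops seen [H5,H4] ; pick H4
  add 61.176.0.0/12 -> H0 at depth 12
  del 61.176.0.0/12 (clear depth 12)
  Q 249.88.84.191: descend 1 ; hops seen [H5] ; pick H5
  add 61.176.0.0/12 -> H1 at depth 12
  add 11.77.41.0/24 -> H1 at depth 24
  add 166.128.0.0/9 -> H3 at depth 9
  add 8.0.0.0/6 -> H0 at depth 6
  add 0.0.0.0/0 -> H2 at depth 0
  add 38.170.163.144/28 -> H1 at depth 28
  Q 38.170.160.1: descend 0010011010101010101000 ; hops seen [H2,H2,H5] ; pick H5
  add 38.170.0.0/16 -> H2 at depth 16
  add 61.176.0.0/12 -> H1 at depth 12
  Q 38.170.0.1: descend 0010011010101010 ; hops seen [H2,H2,H2] ; pick H2
  add 11.77.0.0/16 -> H0 at depth 16
  add 166.160.0.0/12 -> H3 at depth 12

== LOOKUPS ==
["no-route","H4","H0","H4","H2","H4","H5","H5","H2"]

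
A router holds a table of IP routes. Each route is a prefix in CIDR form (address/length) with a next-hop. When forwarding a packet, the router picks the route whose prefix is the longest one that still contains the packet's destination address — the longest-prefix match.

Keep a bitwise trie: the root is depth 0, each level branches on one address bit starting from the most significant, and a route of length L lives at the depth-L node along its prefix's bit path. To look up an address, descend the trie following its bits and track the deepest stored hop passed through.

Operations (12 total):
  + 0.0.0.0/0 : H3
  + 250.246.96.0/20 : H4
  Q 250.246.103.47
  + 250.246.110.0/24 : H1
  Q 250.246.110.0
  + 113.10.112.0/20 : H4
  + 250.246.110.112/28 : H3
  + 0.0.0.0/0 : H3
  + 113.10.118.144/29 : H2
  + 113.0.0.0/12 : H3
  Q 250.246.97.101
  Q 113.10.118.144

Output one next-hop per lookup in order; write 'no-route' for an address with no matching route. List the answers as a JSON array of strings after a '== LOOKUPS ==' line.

Process each operation:
  + 0.0.0.0/0 (H3) depth=0
  + 250.246.96.0/20 (H4) depth=20
  ? 250.246.103.47  path d0:H3→d1:-→d2:-→d3:-→d4:-→d5:-→d6:-→d7:-→d8:-→d9:-→d10:-→d11:-→d12:-→d13:-→d14:-→d15:-→d16:-→d17:-→d18:-→d19:-→d20:H4  best=H4
  + 250.246.110.0/24 (H1) depth=24
  ? 250.246.110.0  path d0:H3→d1:-→d2:-→d3:-→d4:-→d5:-→d6:-→d7:-→d8:-→d9:-→d10:-→d11:-→d12:-→d13:-→d14:-→d15:-→d16:-→d17:-→d18:-→d19:-→d20:H4→d21:-→d22:-→d23:-→d24:H1  best=H1
  + 113.10.112.0/20 (H4) depth=20
  + 250.246.110.112/28 (H3) depth=28
  + 0.0.0.0/0 (H3) depth=0
  + 113.10.118.144/29 (H2) depth=29
  + 113.0.0.0/12 (H3) depth=12
  ? 250.246.97.101  path d0:H3→d1:-→d2:-→d3:-→d4:-→d5:-→d6:-→d7:-→d8:-→d9:-→d10:-→d11:-→d12:-→d13:-→d14:-→d15:-→d16:-→d17:-→d18:-→d19:-→d20:H4  best=H4
  ? 113.10.118.144  path d0:H3→d1:-→d2:-→d3:-→d4:-→d5:-→d6:-→d7:-→d8:-→d9:-→d10:-→d11:-→d12:H3→d13:-→d14:-→d15:-→d16:-→d17:-→d18:-→d19:-→d20:H4→d21:-→d22:-→d23:-→d24:-→d25:-→d26:-→d27:-→d28:-→d29:H2  best=H2

== LOOKUPS ==
["H4","H1","H4","H2"]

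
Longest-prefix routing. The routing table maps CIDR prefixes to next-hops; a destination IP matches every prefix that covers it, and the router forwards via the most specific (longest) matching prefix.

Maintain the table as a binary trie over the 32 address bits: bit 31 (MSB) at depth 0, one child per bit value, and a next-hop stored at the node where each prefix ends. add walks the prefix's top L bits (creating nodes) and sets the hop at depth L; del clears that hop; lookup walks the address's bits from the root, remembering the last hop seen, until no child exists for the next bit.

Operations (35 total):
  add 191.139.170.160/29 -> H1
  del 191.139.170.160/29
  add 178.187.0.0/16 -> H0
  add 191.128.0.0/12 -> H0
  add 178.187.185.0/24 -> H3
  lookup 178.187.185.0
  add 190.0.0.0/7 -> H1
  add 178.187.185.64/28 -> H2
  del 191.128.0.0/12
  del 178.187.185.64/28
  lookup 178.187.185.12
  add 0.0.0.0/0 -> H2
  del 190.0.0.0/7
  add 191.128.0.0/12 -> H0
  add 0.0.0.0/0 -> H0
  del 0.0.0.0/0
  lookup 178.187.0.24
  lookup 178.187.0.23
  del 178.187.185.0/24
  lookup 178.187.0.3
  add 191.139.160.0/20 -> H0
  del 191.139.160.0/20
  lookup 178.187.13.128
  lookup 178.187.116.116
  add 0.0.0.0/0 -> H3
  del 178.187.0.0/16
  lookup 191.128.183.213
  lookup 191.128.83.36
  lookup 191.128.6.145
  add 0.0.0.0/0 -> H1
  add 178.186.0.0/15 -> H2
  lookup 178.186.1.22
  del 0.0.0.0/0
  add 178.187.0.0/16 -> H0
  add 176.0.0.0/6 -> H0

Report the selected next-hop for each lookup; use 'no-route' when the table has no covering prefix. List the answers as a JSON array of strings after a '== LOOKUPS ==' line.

Process each operation:
  + 191.139.170.160/29 (H1) depth=29
  - 191.139.170.160/29 clear@29
  + 178.187.0.0/16 (H0) depth=16
  + 191.128.0.0/12 (H0) depth=12
  + 178.187.185.0/24 (H3) depth=24
  lookup 178.187.185.0: bits 101100101011101110111001 walk d0:-→d1:-→d2:-→d3:-→d4:-→d5:-→d6:-→d7:-→d8:-→d9:-→d10:-→d11:-→d12:-→d13:-→d14:-→d15:-→d16:H0→d17:-→d18:-→d19:-→d20:-→d21:-→d22:-→d23:-→d24:H3 -> H3
  + 190.0.0.0/7 (H1) depth=7
  + 178.187.185.64/28 (H2) depth=28
  - 191.128.0.0/12 clear@12
  - 178.187.185.64/28 clear@28
  lookup 178.187.185.12: bits 1011001010111011101110010 walk d0:-→d1:-→d2:-→d3:-→d4:-→d5:-→d6:-→d7:-→d8:-→d9:-→d10:-→d11:-→d12:-→d13:-→d14:-→d15:-→d16:H0→d17:-→d18:-→d19:-→d20:-→d21:-→d22:-→d23:-→d24:H3→d25:- -> H3
  + 0.0.0.0/0 (H2) depth=0
  - 190.0.0.0/7 clear@7
  + 191.128.0.0/12 (H0) depth=12
  + 0.0.0.0/0 (H0) depth=0
  - 0.0.0.0/0 clear@0
  lookup 178.187.0.24: bits 1011001010111011 walk d0:-→d1:-→d2:-→d3:-→d4:-→d5:-→d6:-→d7:-→d8:-→d9:-→d10:-→d11:-→d12:-→d13:-→d14:-→d15:-→d16:H0 -> H0
  lookup 178.187.0.23: bits 1011001010111011 walk d0:-→d1:-→d2:-→d3:-→d4:-→d5:-→d6:-→d7:-→d8:-→d9:-→d10:-→d11:-→d12:-→d13:-→d14:-→d15:-→d16:H0 -> H0
  - 178.187.185.0/24 clear@24
  lookup 178.187.0.3: bits 1011001010111011 walk d0:-→d1:-→d2:-→d3:-→d4:-→d5:-→d6:-→d7:-→d8:-→d9:-→d10:-→d11:-→d12:-→d13:-→d14:-→d15:-→d16:H0 -> H0
  + 191.139.160.0/20 (H0) depth=20
  - 191.139.160.0/20 clear@20
  lookup 178.187.13.128: bits 1011001010111011 walk d0:-→d1:-→d2:-→d3:-→d4:-→d5:-→d6:-→d7:-→d8:-→d9:-→d10:-→d11:-→d12:-→d13:-→d14:-→d15:-→d16:H0 -> H0
  lookup 178.187.116.116: bits 1011001010111011 walk d0:-→d1:-→d2:-→d3:-→d4:-→d5:-→d6:-→d7:-→d8:-→d9:-→d10:-→d11:-→d12:-→d13:-→d14:-→d15:-→d16:H0 -> H0
  + 0.0.0.0/0 (H3) depth=0
  - 178.187.0.0/16 clear@16
  lookup 191.128.183.213: bits 101111111000 walk d0:H3→d1:-→d2:-→d3:-→d4:-→d5:-→d6:-→d7:-→d8:-→d9:-→d10:-→d11:-→d12:H0 -> H0
  lookup 191.128.83.36: bits 101111111000 walk d0:H3→d1:-→d2:-→d3:-→d4:-→d5:-→d6:-→d7:-→d8:-→d9:-→d10:-→d11:-→d12:H0 -> H0
  lookup 191.128.6.145: bits 101111111000 walk d0:H3→d1:-→d2:-→d3:-→d4:-→d5:-→d6:-→d7:-→d8:-→d9:-→d10:-→d11:-→d12:H0 -> H0
  + 0.0.0.0/0 (H1) depth=0
  + 178.186.0.0/15 (H2) depth=15
  lookup 178.186.1.22: bits 101100101011101 walk d0:H1→d1:-→d2:-→d3:-→d4:-→d5:-→d6:-→d7:-→d8:-→d9:-→d10:-→d11:-→d12:-→d13:-→d14:-→d15:H2 -> H2
  - 0.0.0.0/0 clear@0
  + 178.187.0.0/16 (H0) depth=16
  + 176.0.0.0/6 (H0) depth=6

== LOOKUPS ==
["H3","H3","H0","H0","H0","H0","H0","H0","H0","H0","H2"]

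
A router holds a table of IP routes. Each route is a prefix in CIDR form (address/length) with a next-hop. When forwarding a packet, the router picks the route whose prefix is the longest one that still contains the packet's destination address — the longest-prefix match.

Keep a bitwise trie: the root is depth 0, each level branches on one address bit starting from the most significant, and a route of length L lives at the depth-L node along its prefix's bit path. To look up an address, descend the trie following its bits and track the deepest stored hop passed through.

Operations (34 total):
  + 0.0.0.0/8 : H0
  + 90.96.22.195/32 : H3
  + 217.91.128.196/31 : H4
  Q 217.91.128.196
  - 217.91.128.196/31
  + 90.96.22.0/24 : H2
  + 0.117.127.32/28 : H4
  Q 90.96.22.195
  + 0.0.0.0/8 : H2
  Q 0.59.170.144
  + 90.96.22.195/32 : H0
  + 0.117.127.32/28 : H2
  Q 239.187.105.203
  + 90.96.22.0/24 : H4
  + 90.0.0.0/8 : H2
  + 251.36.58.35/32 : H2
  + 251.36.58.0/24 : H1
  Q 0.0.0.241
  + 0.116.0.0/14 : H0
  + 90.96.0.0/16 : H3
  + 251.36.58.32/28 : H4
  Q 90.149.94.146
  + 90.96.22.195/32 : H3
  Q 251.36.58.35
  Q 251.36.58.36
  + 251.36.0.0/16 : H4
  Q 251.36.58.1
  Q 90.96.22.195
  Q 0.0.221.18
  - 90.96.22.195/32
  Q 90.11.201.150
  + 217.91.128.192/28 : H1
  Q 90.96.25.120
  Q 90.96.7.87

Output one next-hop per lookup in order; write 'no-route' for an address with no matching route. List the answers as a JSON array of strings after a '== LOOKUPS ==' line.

Process each operation:
  + 0.0.0.0/8 (H0) depth=8
  + 90.96.22.195/32 (H3) depth=32
  + 217.91.128.196/31 (H4) depth=31
  ? 217.91.128.196  path d0:-→d1:-→d2:-→d3:-→d4:-→d5:-→d6:-→d7:-→d8:-→d9:-→d10:-→d11:-→d12:-→d13:-→d14:-→d15:-→d16:-→d17:-→d18:-→d19:-→d20:-→d21:-→d22:-→d23:-→d24:-→d25:-→d26:-→d27:-→d28:-→d29:-→d30:-→d31:H4  best=H4
  - 217.91.128.196/31 clear@31
  + 90.96.22.0/24 (H2) depth=24
  + 0.117.127.32/28 (H4) depth=28
  ? 90.96.22.195  path d0:-→d1:-→d2:-→d3:-→d4:-→d5:-→d6:-→d7:-→d8:-→d9:-→d10:-→d11:-→d12:-→d13:-→d14:-→d15:-→d16:-→d17:-→d18:-→d19:-→d20:-→d21:-→d22:-→d23:-→d24:H2→d25:-→d26:-→d27:-→d28:-→d29:-→d30:-→d31:-→d32:H3  best=H3
  + 0.0.0.0/8 (H2) depth=8
  ? 0.59.170.144  path d0:-→d1:-→d2:-→d3:-→d4:-→d5:-→d6:-→d7:-→d8:H2→d9:-  best=H2
  + 90.96.22.195/32 (H0) depth=32
  + 0.117.127.32/28 (H2) depth=28
  ? 239.187.105.203  path d0:-→d1:-→d2:-  best=no-route
  + 90.96.22.0/24 (H4) depth=24
  + 90.0.0.0/8 (H2) depth=8
  + 251.36.58.35/32 (H2) depth=32
  + 251.36.58.0/24 (H1) depth=24
  ? 0.0.0.241  path d0:-→d1:-→d2:-→d3:-→d4:-→d5:-→d6:-→d7:-→d8:H2→d9:-  best=H2
  + 0.116.0.0/14 (H0) depth=14
  + 90.96.0.0/16 (H3) depth=16
  + 251.36.58.32/28 (H4) depth=28
  ? 90.149.94.146  path d0:-→d1:-→d2:-→d3:-→d4:-→d5:-→d6:-→d7:-→d8:H2  best=H2
  + 90.96.22.195/32 (H3) depth=32
  ? 251.36.58.35  path d0:-→d1:-→d2:-→d3:-→d4:-→d5:-→d6:-→d7:-→d8:-→d9:-→d10:-→d11:-→d12:-→d13:-→d14:-→d15:-→d16:-→d17:-→d18:-→d19:-→d20:-→d21:-→d22:-→d23:-→d24:H1→d25:-→d26:-→d27:-→d28:H4→d29:-→d30:-→d31:-→d32:H2  best=H2
  ? 251.36.58.36  path d0:-→d1:-→d2:-→d3:-→d4:-→d5:-→d6:-→d7:-→d8:-→d9:-→d10:-→d11:-→d12:-→d13:-→d14:-→d15:-→d16:-→d17:-→d18:-→d19:-→d20:-→d21:-→d22:-→d23:-→d24:H1→d25:-→d26:-→d27:-→d28:H4→d29:-  best=H4
  + 251.36.0.0/16 (H4) depth=16
  ? 251.36.58.1  path d0:-→d1:-→d2:-→d3:-→d4:-→d5:-→d6:-→d7:-→d8:-→d9:-→d10:-→d11:-→d12:-→d13:-→d14:-→d15:-→d16:H4→d17:-→d18:-→d19:-→d20:-→d21:-→d22:-→d23:-→d24:H1→d25:-→d26:-  best=H1
  ? 90.96.22.195  path d0:-→d1:-→d2:-→d3:-→d4:-→d5:-→d6:-→d7:-→d8:H2→d9:-→d10:-→d11:-→d12:-→d13:-→d14:-→d15:-→d16:H3→d17:-→d18:-→d19:-→d20:-→d21:-→d22:-→d23:-→d24:H4→d25:-→d26:-→d27:-→d28:-→d29:-→d30:-→d31:-→d32:H3  best=H3
  ? 0.0.221.18  path d0:-→d1:-→d2:-→d3:-→d4:-→d5:-→d6:-→d7:-→d8:H2→d9:-  best=H2
  - 90.96.22.195/32 clear@32
  ? 90.11.201.150  path d0:-→d1:-→d2:-→d3:-→d4:-→d5:-→d6:-→d7:-→d8:H2→d9:-  best=H2
  + 217.91.128.192/28 (H1) depth=28
  ? 90.96.25.120  path d0:-→d1:-→d2:-→d3:-→d4:-→d5:-→d6:-→d7:-→d8:H2→d9:-→d10:-→d11:-→d12:-→d13:-→d14:-→d15:-→d16:H3→d17:-→d18:-→d19:-→d20:-  best=H3
  ? 90.96.7.87  path d0:-→d1:-→d2:-→d3:-→d4:-→d5:-→d6:-→d7:-→d8:H2→d9:-→d10:-→d11:-→d12:-→d13:-→d14:-→d15:-→d16:H3→d17:-→d18:-→d19:-  best=H3

== LOOKUPS ==
["H4","H3","H2","no-route","H2","H2","H2","H4","H1","H3","H2","H2","H3","H3"]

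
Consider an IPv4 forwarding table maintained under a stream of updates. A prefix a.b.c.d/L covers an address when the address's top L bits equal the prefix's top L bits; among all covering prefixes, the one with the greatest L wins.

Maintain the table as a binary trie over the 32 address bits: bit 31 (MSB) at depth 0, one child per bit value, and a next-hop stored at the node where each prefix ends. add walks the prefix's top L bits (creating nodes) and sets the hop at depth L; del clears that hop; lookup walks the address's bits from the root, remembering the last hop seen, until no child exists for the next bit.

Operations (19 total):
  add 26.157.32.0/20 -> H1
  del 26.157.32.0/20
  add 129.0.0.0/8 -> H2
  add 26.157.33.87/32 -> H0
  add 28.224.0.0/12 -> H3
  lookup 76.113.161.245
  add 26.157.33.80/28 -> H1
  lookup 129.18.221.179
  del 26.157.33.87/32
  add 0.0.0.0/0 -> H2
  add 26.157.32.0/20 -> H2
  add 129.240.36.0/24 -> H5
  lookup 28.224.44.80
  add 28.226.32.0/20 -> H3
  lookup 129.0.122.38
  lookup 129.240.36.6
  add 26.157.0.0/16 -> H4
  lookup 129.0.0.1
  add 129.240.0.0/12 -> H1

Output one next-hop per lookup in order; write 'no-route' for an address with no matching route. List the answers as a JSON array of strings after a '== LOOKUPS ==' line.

Trace:
  add 26.157.32.0/20 -> H1 at depth 20
  del 26.157.32.0/20 (clear depth 20)
  add 129.0.0.0/8 -> H2 at depth 8
  add 26.157.33.87/32 -> H0 at depth 32
  add 28.224.0.0/12 -> H3 at depth 12
  Q 76.113.161.245: descend 0 ; hops seen [∅] ; pick no-route
  add 26.157.33.80/28 -> H1 at depth 28
  Q 129.18.221.179: descend 10000001 ; hops seen [H2] ; pick H2
  del 26.157.33.87/32 (clear depth 32)
  add 0.0.0.0/0 -> H2 at depth 0
  add 26.157.32.0/20 -> H2 at depth 20
  add 129.240.36.0/24 -> H5 at depth 24
  Q 28.224.44.80: descend 000111001110 ; hops seen [H2,H3] ; pick H3
  add 28.226.32.0/20 -> H3 at depth 20
  Q 129.0.122.38: descend 10000001 ; hops seen [H2,H2] ; pick H2
  Q 129.240.36.6: descend 100000011111000000100100 ; hops seen [H2,H2,H5] ; pick H5
  add 26.157.0.0/16 -> H4 at depth 16
  Q 129.0.0.1: descend 10000001 ; hops seen [H2,H2] ; pick H2
  add 129.240.0.0/12 -> H1 at depth 12

== LOOKUPS ==
["no-route","H2","H3","H2","H5","H2"]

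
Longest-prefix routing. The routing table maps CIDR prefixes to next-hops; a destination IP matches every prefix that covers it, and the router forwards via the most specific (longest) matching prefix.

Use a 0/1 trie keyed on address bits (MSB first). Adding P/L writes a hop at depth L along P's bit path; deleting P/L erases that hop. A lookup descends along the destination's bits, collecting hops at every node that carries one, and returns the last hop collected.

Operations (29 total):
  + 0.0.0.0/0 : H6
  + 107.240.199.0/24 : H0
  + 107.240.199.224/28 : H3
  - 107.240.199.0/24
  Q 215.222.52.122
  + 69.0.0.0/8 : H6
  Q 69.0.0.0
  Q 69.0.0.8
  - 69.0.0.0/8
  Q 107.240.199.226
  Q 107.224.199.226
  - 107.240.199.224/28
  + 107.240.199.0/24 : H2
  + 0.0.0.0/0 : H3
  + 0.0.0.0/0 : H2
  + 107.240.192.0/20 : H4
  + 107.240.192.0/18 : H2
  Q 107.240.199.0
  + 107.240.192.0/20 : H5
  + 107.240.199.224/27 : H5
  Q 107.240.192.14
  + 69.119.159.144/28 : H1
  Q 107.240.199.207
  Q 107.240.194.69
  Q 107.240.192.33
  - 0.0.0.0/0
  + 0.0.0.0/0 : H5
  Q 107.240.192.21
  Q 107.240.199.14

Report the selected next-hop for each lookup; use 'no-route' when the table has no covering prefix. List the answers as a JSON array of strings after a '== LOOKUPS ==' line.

Process each operation:
  + 0.0.0.0/0 (H6) depth=0
  + 107.240.199.0/24 (H0) depth=24
  + 107.240.199.224/28 (H3) depth=28
  - 107.240.199.0/24 clear@24
  Q 215.222.52.122: descend ε ; hops seen [H6] ; pick H6
  + 69.0.0.0/8 (H6) depth=8
  Q 69.0.0.0: descend 01000101 ; hops seen [H6,H6] ; pick H6
  Q 69.0.0.8: descend 01000101 ; hops seen [H6,H6] ; pick H6
  - 69.0.0.0/8 clear@8
  Q 107.240.199.226: descend 0110101111110000110001111110 ; hops seen [H6,H3] ; pick H3
  Q 107.224.199.226: descend 01101011111 ; hops seen [H6] ; pick H6
  - 107.240.199.224/28 clear@28
  + 107.240.199.0/24 (H2) depth=24
  + 0.0.0.0/0 (H3) depth=0
  + 0.0.0.0/0 (H2) depth=0
  + 107.240.192.0/20 (H4) depth=20
  + 107.240.192.0/18 (H2) depth=18
  Q 107.240.199.0: descend 011010111111000011000111 ; hops seen [H2,H2,H4,H2] ; pick H2
  + 107.240.192.0/20 (H5) depth=20
  + 107.240.199.224/27 (H5) depth=27
  Q 107.240.192.14: descend 011010111111000011000 ; hops seen [H2,H2,H5] ; pick H5
  + 69.119.159.144/28 (H1) depth=28
  Q 107.240.199.207: descend 01101011111100001100011111 ; hops seen [H2,H2,H5,H2] ; pick H2
  Q 107.240.194.69: descend 011010111111000011000 ; hops seen [H2,H2,H5] ; pick H5
  Q 107.240.192.33: descend 011010111111000011000 ; hops seen [H2,H2,H5] ; pick H5
  - 0.0.0.0/0 clear@0
  + 0.0.0.0/0 (H5) depth=0
  Q 107.240.192.21: descend 011010111111000011000 ; hops seen [H5,H2,H5] ; pick H5
  Q 107.240.199.14: descend 011010111111000011000111 ; hops seen [H5,H2,H5,H2] ; pick H2

== LOOKUPS ==
["H6","H6","H6","H3","H6","H2","H5","H2","H5","H5","H5","H2"]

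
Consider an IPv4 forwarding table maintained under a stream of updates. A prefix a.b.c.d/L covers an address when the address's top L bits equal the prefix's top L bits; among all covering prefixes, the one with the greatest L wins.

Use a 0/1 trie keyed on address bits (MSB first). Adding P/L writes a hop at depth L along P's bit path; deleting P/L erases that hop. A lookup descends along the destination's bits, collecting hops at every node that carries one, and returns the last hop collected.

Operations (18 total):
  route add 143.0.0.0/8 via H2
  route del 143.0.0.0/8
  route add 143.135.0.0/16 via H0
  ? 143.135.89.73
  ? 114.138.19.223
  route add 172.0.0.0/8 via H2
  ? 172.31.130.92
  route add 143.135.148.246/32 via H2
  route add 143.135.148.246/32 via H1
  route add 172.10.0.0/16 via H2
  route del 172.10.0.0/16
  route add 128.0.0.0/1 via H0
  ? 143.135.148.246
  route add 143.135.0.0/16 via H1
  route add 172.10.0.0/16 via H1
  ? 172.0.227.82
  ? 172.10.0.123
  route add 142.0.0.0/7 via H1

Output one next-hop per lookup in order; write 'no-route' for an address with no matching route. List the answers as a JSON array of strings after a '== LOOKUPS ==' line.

Apply in order:
  + 143.0.0.0/8 (H2) depth=8
  del 143.0.0.0/8 (clear depth 8)
  + 143.135.0.0/16 (H0) depth=16
  ? 143.135.89.73  path d0:-→d1:-→d2:-→d3:-→d4:-→d5:-→d6:-→d7:-→d8:-→d9:-→d10:-→d11:-→d12:-→d13:-→d14:-→d15:-→d16:H0  best=H0
  ? 114.138.19.223  path d0:-  best=no-route
  + 172.0.0.0/8 (H2) depth=8
  ? 172.31.130.92  path d0:-→d1:-→d2:-→d3:-→d4:-→d5:-→d6:-→d7:-→d8:H2  best=H2
  + 143.135.148.246/32 (H2) depth=32
  + 143.135.148.246/32 (H1) depth=32
  + 172.10.0.0/16 (H2) depth=16
  del 172.10.0.0/16 (clear depth 16)
  + 128.0.0.0/1 (H0) depth=1
  ? 143.135.148.246  path d0:-→d1:H0→d2:-→d3:-→d4:-→d5:-→d6:-→d7:-→d8:-→d9:-→d10:-→d11:-→d12:-→d13:-→d14:-→d15:-→d16:H0→d17:-→d18:-→d19:-→d20:-→d21:-→d22:-→d23:-→d24:-→d25:-→d26:-→d27:-→d28:-→d29:-→d30:-→d31:-→d32:H1  best=H1
  + 143.135.0.0/16 (H1) depth=16
  + 172.10.0.0/16 (H1) depth=16
  ? 172.0.227.82  path d0:-→d1:H0→d2:-→d3:-→d4:-→d5:-→d6:-→d7:-→d8:H2→d9:-→d10:-→d11:-→d12:-  best=H2
  ? 172.10.0.123  path d0:-→d1:H0→d2:-→d3:-→d4:-→d5:-→d6:-→d7:-→d8:H2→d9:-→d10:-→d11:-→d12:-→d13:-→d14:-→d15:-→d16:H1  best=H1
  + 142.0.0.0/7 (H1) depth=7

== LOOKUPS ==
["H0","no-route","H2","H1","H2","H1"]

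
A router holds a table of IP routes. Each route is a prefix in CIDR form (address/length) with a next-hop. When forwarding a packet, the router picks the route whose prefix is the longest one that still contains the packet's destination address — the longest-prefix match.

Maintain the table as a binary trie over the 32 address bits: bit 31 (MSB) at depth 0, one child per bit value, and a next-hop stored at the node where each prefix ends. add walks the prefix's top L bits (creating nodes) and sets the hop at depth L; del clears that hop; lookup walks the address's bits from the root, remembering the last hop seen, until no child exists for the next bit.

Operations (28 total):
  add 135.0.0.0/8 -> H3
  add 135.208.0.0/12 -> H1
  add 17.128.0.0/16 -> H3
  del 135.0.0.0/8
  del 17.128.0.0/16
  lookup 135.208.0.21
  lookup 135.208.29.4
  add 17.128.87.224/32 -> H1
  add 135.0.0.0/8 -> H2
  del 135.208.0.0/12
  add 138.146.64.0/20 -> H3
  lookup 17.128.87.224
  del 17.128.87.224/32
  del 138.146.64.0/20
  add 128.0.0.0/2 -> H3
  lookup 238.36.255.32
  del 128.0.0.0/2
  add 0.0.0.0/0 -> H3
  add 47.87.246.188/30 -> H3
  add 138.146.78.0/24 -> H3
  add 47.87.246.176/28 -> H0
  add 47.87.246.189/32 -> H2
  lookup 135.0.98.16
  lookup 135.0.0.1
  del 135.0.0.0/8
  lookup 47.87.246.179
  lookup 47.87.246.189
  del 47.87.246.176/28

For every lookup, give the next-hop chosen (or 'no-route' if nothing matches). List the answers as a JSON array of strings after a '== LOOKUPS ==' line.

Apply in order:
  add 135.0.0.0/8 -> H3 at depth 8
  add 135.208.0.0/12 -> H1 at depth 12
  add 17.128.0.0/16 -> H3 at depth 16
  del 135.0.0.0/8 (clear depth 8)
  del 17.128.0.0/16 (clear depth 16)
  Q 135.208.0.21: descend 100001111101 ; hops seen [H1] ; pick H1
  Q 135.208.29.4: descend 100001111101 ; hops seen [H1] ; pick H1
  add 17.128.87.224/32 -> H1 at depth 32
  add 135.0.0.0/8 -> H2 at depth 8
  del 135.208.0.0/12 (clear depth 12)
  add 138.146.64.0/20 -> H3 at depth 20
  Q 17.128.87.224: descend 00010001100000000101011111100000 ; hops seen [H1] ; pick H1
  del 17.128.87.224/32 (clear depth 32)
  del 138.146.64.0/20 (clear depth 20)
  add 128.0.0.0/2 -> H3 at depth 2
  Q 238.36.255.32: descend 1 ; hops seen [∅] ; pick no-route
  del 128.0.0.0/2 (clear depth 2)
  add 0.0.0.0/0 -> H3 at depth 0
  add 47.87.246.188/30 -> H3 at depth 30
  add 138.146.78.0/24 -> H3 at depth 24
  add 47.87.246.176/28 -> H0 at depth 28
  add 47.87.246.189/32 -> H2 at depth 32
  Q 135.0.98.16: descend 10000111 ; hops seen [H3,H2] ; pick H2
  Q 135.0.0.1: descend 10000111 ; hops seen [H3,H2] ; pick H2
  del 135.0.0.0/8 (clear depth 8)
  Q 47.87.246.179: descend 0010111101010111111101101011 ; hops seen [H3,H0] ; pick H0
  Q 47.87.246.189: descend 00101111010101111111011010111101 ; hops seen [H3,H0,H3,H2] ; pick H2
  del 47.87.246.176/28 (clear depth 28)

== LOOKUPS ==
["H1","H1","H1","no-route","H2","H2","H0","H2"]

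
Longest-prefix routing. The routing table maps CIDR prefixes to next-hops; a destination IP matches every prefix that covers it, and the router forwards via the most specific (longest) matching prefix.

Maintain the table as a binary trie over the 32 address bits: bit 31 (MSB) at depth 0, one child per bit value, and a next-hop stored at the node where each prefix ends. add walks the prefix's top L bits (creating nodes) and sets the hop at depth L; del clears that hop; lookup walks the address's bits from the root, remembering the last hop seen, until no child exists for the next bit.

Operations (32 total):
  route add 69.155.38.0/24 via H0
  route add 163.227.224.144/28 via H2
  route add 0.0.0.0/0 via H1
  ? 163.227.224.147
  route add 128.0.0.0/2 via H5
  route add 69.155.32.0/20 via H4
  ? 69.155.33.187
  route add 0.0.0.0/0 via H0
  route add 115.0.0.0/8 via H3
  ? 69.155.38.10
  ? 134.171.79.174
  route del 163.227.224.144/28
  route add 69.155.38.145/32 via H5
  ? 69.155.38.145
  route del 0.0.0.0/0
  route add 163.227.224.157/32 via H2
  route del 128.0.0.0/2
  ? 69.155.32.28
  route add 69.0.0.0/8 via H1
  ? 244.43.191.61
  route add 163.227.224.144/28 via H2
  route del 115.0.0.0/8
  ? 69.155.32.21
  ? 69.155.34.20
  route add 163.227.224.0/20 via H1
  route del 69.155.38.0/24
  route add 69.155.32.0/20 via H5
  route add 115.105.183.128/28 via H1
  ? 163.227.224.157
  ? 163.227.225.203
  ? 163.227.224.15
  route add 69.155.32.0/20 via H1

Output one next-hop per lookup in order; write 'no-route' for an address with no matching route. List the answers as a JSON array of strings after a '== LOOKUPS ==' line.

Trace:
  add 69.155.38.0/24 -> H0 at depth 24
  add 163.227.224.144/28 -> H2 at depth 28
  add 0.0.0.0/0 -> H1 at depth 0
  lookup 163.227.224.147: bits 1010001111100011111000001001 walk d0:H1→d1:-→d2:-→d3:-→d4:-→d5:-→d6:-→d7:-→d8:-→d9:-→d10:-→d11:-→d12:-→d13:-→d14:-→d15:-→d16:-→d17:-→d18:-→d19:-→d20:-→d21:-→d22:-→d23:-→d24:-→d25:-→d26:-→d27:-→d28:H2 -> H2
  add 128.0.0.0/2 -> H5 at depth 2
  add 69.155.32.0/20 -> H4 at depth 20
  lookup 69.155.33.187: bits 010001011001101100100 walk d0:H1→d1:-→d2:-→d3:-→d4:-→d5:-→d6:-→d7:-→d8:-→d9:-→d10:-→d11:-→d12:-→d13:-→d14:-→d15:-→d16:-→d17:-→d18:-→d19:-→d20:H4→d21:- -> H4
  add 0.0.0.0/0 -> H0 at depth 0
  add 115.0.0.0/8 -> H3 at depth 8
  lookup 69.155.38.10: bits 010001011001101100100110 walk d0:H0→d1:-→d2:-→d3:-→d4:-→d5:-→d6:-→d7:-→d8:-→d9:-→d10:-→d11:-→d12:-→d13:-→d14:-→d15:-→d16:-→d17:-→d18:-→d19:-→d20:H4→d21:-→d22:-→d23:-→d24:H0 -> H0
  lookup 134.171.79.174: bits 10 walk d0:H0→d1:-→d2:H5 -> H5
  - 163.227.224.144/28 clear@28
  add 69.155.38.145/32 -> H5 at depth 32
  lookup 69.155.38.145: bits 01000101100110110010011010010001 walk d0:H0→d1:-→d2:-→d3:-→d4:-→d5:-→d6:-→d7:-→d8:-→d9:-→d10:-→d11:-→d12:-→d13:-→d14:-→d15:-→d16:-→d17:-→d18:-→d19:-→d20:H4→d21:-→d22:-→d23:-→d24:H0→d25:-→d26:-→d27:-→d28:-→d29:-→d30:-→d31:-→d32:H5 -> H5
  - 0.0.0.0/0 clear@0
  add 163.227.224.157/32 -> H2 at depth 32
  - 128.0.0.0/2 clear@2
  lookup 69.155.32.28: bits 010001011001101100100 walk d0:-→d1:-→d2:-→d3:-→d4:-→d5:-→d6:-→d7:-→d8:-→d9:-→d10:-→d11:-→d12:-→d13:-→d14:-→d15:-→d16:-→d17:-→d18:-→d19:-→d20:H4→d21:- -> H4
  add 69.0.0.0/8 -> H1 at depth 8
  lookup 244.43.191.61: bits 1 walk d0:-→d1:- -> no-route
  add 163.227.224.144/28 -> H2 at depth 28
  - 115.0.0.0/8 clear@8
  lookup 69.155.32.21: bits 010001011001101100100 walk d0:-→d1:-→d2:-→d3:-→d4:-→d5:-→d6:-→d7:-→d8:H1→d9:-→d10:-→d11:-→d12:-→d13:-→d14:-→d15:-→d16:-→d17:-→d18:-→d19:-→d20:H4→d21:- -> H4
  lookup 69.155.34.20: bits 010001011001101100100 walk d0:-→d1:-→d2:-→d3:-→d4:-→d5:-→d6:-→d7:-→d8:H1→d9:-→d10:-→d11:-→d12:-→d13:-→d14:-→d15:-→d16:-→d17:-→d18:-→d19:-→d20:H4→d21:- -> H4
  add 163.227.224.0/20 -> H1 at depth 20
  - 69.155.38.0/24 clear@24
  add 69.155.32.0/20 -> H5 at depth 20
  add 115.105.183.128/28 -> H1 at depth 28
  lookup 163.227.224.157: bits 10100011111000111110000010011101 walk d0:-→d1:-→d2:-→d3:-→d4:-→d5:-→d6:-→d7:-→d8:-→d9:-→d10:-→d11:-→d12:-→d13:-→d14:-→d15:-→d16:-→d17:-→d18:-→d19:-→d20:H1→d21:-→d22:-→d23:-→d24:-→d25:-→d26:-→d27:-→d28:H2→d29:-→d30:-→d31:-→d32:H2 -> H2
  lookup 163.227.225.203: bits 10100011111000111110000 walk d0:-→d1:-→d2:-→d3:-→d4:-→d5:-→d6:-→d7:-→d8:-→d9:-→d10:-→d11:-→d12:-→d13:-→d14:-→d15:-→d16:-→d17:-→d18:-→d19:-→d20:H1→d21:-→d22:-→d23:- -> H1
  lookup 163.227.224.15: bits 101000111110001111100000 walk d0:-→d1:-→d2:-→d3:-→d4:-→d5:-→d6:-→d7:-→d8:-→d9:-→d10:-→d11:-→d12:-→d13:-→d14:-→d15:-→d16:-→d17:-→d18:-→d19:-→d20:H1→d21:-→d22:-→d23:-→d24:- -> H1
  add 69.155.32.0/20 -> H1 at depth 20

== LOOKUPS ==
["H2","H4","H0","H5","H5","H4","no-route","H4","H4","H2","H1","H1"]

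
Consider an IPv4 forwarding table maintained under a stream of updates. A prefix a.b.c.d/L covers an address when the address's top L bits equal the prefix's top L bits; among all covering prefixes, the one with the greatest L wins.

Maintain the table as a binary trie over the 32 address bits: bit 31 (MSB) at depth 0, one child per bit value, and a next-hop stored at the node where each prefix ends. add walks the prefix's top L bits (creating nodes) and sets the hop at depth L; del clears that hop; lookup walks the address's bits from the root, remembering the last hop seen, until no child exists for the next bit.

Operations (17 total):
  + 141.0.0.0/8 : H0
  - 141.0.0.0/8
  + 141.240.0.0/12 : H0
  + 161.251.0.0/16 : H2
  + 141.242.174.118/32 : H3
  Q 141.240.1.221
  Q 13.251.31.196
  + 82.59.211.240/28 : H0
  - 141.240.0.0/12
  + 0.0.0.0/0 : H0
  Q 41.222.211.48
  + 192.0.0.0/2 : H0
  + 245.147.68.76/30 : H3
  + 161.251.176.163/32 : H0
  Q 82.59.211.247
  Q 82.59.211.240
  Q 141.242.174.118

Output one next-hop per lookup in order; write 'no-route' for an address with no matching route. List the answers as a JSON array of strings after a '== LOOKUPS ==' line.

Apply in order:
  + 141.0.0.0/8 (H0) depth=8
  del 141.0.0.0/8 (clear depth 8)
  + 141.240.0.0/12 (H0) depth=12
  + 161.251.0.0/16 (H2) depth=16
  + 141.242.174.118/32 (H3) depth=32
  ? 141.240.1.221  path d0:-→d1:-→d2:-→d3:-→d4:-→d5:-→d6:-→d7:-→d8:-→d9:-→d10:-→d11:-→d12:H0→d13:-→d14:-  best=H0
  ? 13.251.31.196  path d0:-  best=no-route
  + 82.59.211.240/28 (H0) depth=28
  del 141.240.0.0/12 (clear depth 12)
  + 0.0.0.0/0 (H0) depth=0
  ? 41.222.211.48  path d0:H0→d1:-  best=H0
  + 192.0.0.0/2 (H0) depth=2
  + 245.147.68.76/30 (H3) depth=30
  + 161.251.176.163/32 (H0) depth=32
  ? 82.59.211.247  path d0:H0→d1:-→d2:-→d3:-→d4:-→d5:-→d6:-→d7:-→d8:-→d9:-→d10:-→d11:-→d12:-→d13:-→d14:-→d15:-→d16:-→d17:-→d18:-→d19:-→d20:-→d21:-→d22:-→d23:-→d24:-→d25:-→d26:-→d27:-→d28:H0  best=H0
  ? 82.59.211.240  path d0:H0→d1:-→d2:-→d3:-→d4:-→d5:-→d6:-→d7:-→d8:-→d9:-→d10:-→d11:-→d12:-→d13:-→d14:-→d15:-→d16:-→d17:-→d18:-→d19:-→d20:-→d21:-→d22:-→d23:-→d24:-→d25:-→d26:-→d27:-→d28:H0  best=H0
  ? 141.242.174.118  path d0:H0→d1:-→d2:-→d3:-→d4:-→d5:-→d6:-→d7:-→d8:-→d9:-→d10:-→d11:-→d12:-→d13:-→d14:-→d15:-→d16:-→d17:-→d18:-→d19:-→d20:-→d21:-→d22:-→d23:-→d24:-→d25:-→d26:-→d27:-→d28:-→d29:-→d30:-→d31:-→d32:H3  best=H3

== LOOKUPS ==
["H0","no-route","H0","H0","H0","H3"]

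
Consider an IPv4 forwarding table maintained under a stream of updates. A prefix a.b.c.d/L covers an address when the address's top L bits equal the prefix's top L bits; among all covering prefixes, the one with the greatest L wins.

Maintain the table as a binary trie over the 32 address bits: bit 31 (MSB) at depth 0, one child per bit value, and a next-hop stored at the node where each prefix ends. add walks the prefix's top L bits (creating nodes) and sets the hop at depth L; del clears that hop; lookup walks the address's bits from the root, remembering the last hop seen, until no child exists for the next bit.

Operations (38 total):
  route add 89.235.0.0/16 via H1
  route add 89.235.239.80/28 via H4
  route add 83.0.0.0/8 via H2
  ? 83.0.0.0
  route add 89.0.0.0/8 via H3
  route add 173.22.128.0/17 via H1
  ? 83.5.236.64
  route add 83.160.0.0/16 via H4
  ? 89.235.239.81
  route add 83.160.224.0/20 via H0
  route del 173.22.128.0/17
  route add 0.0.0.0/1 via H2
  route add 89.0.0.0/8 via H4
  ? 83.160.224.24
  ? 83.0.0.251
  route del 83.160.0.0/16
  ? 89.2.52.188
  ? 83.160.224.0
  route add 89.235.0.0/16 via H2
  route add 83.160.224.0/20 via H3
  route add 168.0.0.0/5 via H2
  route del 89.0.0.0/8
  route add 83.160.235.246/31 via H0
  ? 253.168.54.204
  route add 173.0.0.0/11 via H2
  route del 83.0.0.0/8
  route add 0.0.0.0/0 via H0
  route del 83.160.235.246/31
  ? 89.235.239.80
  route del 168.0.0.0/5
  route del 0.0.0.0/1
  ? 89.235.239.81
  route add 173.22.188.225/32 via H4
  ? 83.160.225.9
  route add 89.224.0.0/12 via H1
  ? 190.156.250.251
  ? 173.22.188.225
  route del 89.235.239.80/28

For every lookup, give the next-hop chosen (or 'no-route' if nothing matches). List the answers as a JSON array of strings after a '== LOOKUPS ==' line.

Process each operation:
  + 89.235.0.0/16 (H1) depth=16
  + 89.235.239.80/28 (H4) depth=28
  + 83.0.0.0/8 (H2) depth=8
  Q 83.0.0.0: descend 01010011 ; hops seen [H2] ; pick H2
  + 89.0.0.0/8 (H3) depth=8
  + 173.22.128.0/17 (H1) depth=17
  Q 83.5.236.64: descend 01010011 ; hops seen [H2] ; pick H2
  + 83.160.0.0/16 (H4) depth=16
  Q 89.235.239.81: descend 0101100111101011111011110101 ; hops seen [H3,H1,H4] ; pick H4
  + 83.160.224.0/20 (H0) depth=20
  - 173.22.128.0/17 clear@17
  + 0.0.0.0/1 (H2) depth=1
  + 89.0.0.0/8 (H4) depth=8
  Q 83.160.224.24: descend 01010011101000001110 ; hops seen [H2,H2,H4,H0] ; pick H0
  Q 83.0.0.251: descend 01010011 ; hops seen [H2,H2] ; pick H2
  - 83.160.0.0/16 clear@16
  Q 89.2.52.188: descend 01011001 ; hops seen [H2,H4] ; pick H4
  Q 83.160.224.0: descend 01010011101000001110 ; hops seen [H2,H2,H0] ; pick H0
  + 89.235.0.0/16 (H2) depth=16
  + 83.160.224.0/20 (H3) depth=20
  + 168.0.0.0/5 (H2) depth=5
  - 89.0.0.0/8 clear@8
  + 83.160.235.246/31 (H0) depth=31
  Q 253.168.54.204: descend 1 ; hops seen [∅] ; pick no-route
  + 173.0.0.0/11 (H2) depth=11
  - 83.0.0.0/8 clear@8
  + 0.0.0.0/0 (H0) depth=0
  - 83.160.235.246/31 clear@31
  Q 89.235.239.80: descend 0101100111101011111011110101 ; hops seen [H0,H2,H2,H4] ; pick H4
  - 168.0.0.0/5 clear@5
  - 0.0.0.0/1 clear@1
  Q 89.235.239.81: descend 0101100111101011111011110101 ; hops seen [H0,H2,H4] ; pick H4
  + 173.22.188.225/32 (H4) depth=32
  Q 83.160.225.9: descend 01010011101000001110 ; hops seen [H0,H3] ; pick H3
  + 89.224.0.0/12 (H1) depth=12
  Q 190.156.250.251: descend 101 ; hops seen [H0] ; pick H0
  Q 173.22.188.225: descend 10101101000101101011110011100001 ; hops seen [H0,H2,H4] ; pick H4
  - 89.235.239.80/28 clear@28

== LOOKUPS ==
["H2","H2","H4","H0","H2","H4","H0","no-route","H4","H4","H3","H0","H4"]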